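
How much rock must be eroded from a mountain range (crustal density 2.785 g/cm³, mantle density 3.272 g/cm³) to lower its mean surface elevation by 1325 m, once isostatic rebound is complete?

Net drop Δ = e − u = e − e ρ_c/ρ_m = e (ρ_m − ρ_c)/ρ_m.
e = Δ ρ_m/(ρ_m − ρ_c) = 1325 m × 3.272/0.487 = 8900 m.

8900 m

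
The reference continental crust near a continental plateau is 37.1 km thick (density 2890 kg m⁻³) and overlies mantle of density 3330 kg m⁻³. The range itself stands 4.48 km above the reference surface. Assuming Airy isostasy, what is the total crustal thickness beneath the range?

Root depth r = h ρ_c / (ρ_m − ρ_c) = 4.48 km × 2890 / 440 = 29.43 km.
Total thickness = T + h + r = 37.1 km + 4.48 km + 29.43 km = 71 km.

71 km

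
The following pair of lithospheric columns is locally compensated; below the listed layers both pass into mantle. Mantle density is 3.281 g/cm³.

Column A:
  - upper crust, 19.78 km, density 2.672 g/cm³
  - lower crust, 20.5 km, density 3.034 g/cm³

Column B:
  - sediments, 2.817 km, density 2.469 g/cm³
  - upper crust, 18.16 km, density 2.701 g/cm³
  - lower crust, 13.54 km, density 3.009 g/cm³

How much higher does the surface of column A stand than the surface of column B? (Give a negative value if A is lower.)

For any compensation level in the mantle, the mantle terms cancel and isostasy reduces to e = (Σt_A − Σt_B) − (Σ(ρt)_A − Σ(ρt)_B) / ρ_m.
Σt_A = 40.28 km; Σt_B = 34.517 km; Σ(ρt)_A = 115.04916; Σ(ρt)_B = 96.747193 (in km·g/cm³).
e = (40.28 − 34.517) − (115.04916 − 96.747193) / 3.281 = 0.185 km.

0.185 km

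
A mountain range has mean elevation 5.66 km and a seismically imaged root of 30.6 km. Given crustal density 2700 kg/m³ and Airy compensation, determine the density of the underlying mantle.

3200 kg/m³

Airy balance: ρ_c h = (ρ_m − ρ_c) r → ρ_m = ρ_c (1 + h/r).
ρ_m = 2700 × (1 + 5.66 km/30.6 km) = 3200 kg/m³.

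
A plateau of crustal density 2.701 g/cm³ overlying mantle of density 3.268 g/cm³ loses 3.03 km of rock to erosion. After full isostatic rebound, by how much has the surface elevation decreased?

Rebound u = e ρ_c/ρ_m = 3.03 km × 2.701/3.268 = 2.504 km.
Net surface drop = e − u = 3.03 km − 2.504 km = e (ρ_m − ρ_c)/ρ_m = 0.526 km.

0.526 km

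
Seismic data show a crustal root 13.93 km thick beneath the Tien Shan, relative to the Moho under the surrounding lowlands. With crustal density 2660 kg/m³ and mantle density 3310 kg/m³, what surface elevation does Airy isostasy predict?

Equating mass per unit area of the two columns: ρ_c h = (ρ_m − ρ_c) r.
h = r (ρ_m − ρ_c) / ρ_c = 13.93 km × (3310 − 2660) / 2660 = 3.4 km.

3.4 km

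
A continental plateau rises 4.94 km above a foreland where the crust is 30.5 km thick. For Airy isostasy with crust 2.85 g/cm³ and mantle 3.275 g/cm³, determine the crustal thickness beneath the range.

68.6 km

Root depth r = h ρ_c / (ρ_m − ρ_c) = 4.94 km × 2.85 / 0.425 = 33.13 km.
Total thickness = T + h + r = 30.5 km + 4.94 km + 33.13 km = 68.6 km.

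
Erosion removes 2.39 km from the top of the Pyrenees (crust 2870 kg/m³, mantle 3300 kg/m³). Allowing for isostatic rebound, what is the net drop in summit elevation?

Rebound u = e ρ_c/ρ_m = 2.39 km × 2870/3300 = 2.079 km.
Net surface drop = e − u = 2.39 km − 2.079 km = e (ρ_m − ρ_c)/ρ_m = 0.311 km.

0.311 km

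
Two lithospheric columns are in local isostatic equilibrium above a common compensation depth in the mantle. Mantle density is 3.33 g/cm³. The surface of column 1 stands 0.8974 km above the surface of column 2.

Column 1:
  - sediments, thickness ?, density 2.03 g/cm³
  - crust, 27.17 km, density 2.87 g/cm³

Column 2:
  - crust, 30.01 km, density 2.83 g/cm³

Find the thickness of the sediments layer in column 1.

4.23 km

Take the compensation level at the base of the deeper column (depth z_c below the surface of column 1) and equate Σ ρ_i t_i down to z_c; mantle fills any gap and the z_c terms cancel.
Column 1: x×2.03 + 27.17×2.87 + (z_c − 27.17 − x)×3.33
Column 2: 0.8974×0 + 30.01×2.83 + (z_c − 0.8974 − 30.01)×3.33
The z_c×3.33 term appears on both sides and cancels. Collect the known terms of each column as K = Σ(ρt)_known − 3.33 × (depth of known layers): K_1 = 77.9779 − 3.33×27.17 = −12.4982; K_2 = 84.9283 − 3.33×(0.8974 + 30.01) = −17.993342.
Balance: K_1 − x×(3.33 − 2.03) = K_2, so x = (K_1 − K_2)/(3.33 − 2.03) = 5.49514/1.3 = 4.23 km.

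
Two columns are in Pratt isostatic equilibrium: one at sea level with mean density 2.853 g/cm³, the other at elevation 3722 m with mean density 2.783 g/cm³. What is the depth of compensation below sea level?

148000 m

ρ_ref D = ρ (D + h) → D (ρ_ref − ρ) = ρ h.
D = ρ h/(ρ_ref − ρ) = 2.783 × 3722 m/(2.853 − 2.783) = 148000 m.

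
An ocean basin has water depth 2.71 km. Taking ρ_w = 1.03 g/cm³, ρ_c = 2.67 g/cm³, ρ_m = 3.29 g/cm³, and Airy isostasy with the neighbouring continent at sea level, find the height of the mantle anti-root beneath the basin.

By Archimedes' principle applied to the lithosphere: replacing crust with seawater at the top is compensated by replacing crust with mantle at the base: d (ρ_c − ρ_w) = a (ρ_m − ρ_c).
a = d (ρ_c − ρ_w)/(ρ_m − ρ_c) = 2.71 km × 1.64/0.62 = 7.17 km.

7.17 km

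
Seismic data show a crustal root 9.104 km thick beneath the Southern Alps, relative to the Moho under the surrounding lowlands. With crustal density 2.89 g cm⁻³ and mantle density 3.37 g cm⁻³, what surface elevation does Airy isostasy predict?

Balancing pressure at the compensation depth: ρ_c h = (ρ_m − ρ_c) r.
h = r (ρ_m − ρ_c) / ρ_c = 9.104 km × (3.37 − 2.89) / 2.89 = 1.51 km.

1.51 km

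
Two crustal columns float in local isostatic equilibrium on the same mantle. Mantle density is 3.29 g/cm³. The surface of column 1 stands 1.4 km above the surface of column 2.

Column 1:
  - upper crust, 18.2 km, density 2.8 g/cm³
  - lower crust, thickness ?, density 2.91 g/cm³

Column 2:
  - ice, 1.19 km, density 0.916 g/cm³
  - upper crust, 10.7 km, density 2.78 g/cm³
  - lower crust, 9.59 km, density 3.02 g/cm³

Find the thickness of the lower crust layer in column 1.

Take the compensation level at the base of the deeper column (depth z_c below the surface of column 1) and equate Σ ρ_i t_i down to z_c; mantle fills any gap and the z_c terms cancel.
Column 1: 18.2×2.8 + x×2.91 + (z_c − 18.2 − x)×3.29
Column 2: 1.4×0 + 1.19×0.916 + 10.7×2.78 + 9.59×3.02 + (z_c − 1.4 − 21.48)×3.29
The z_c×3.29 term appears on both sides and cancels. Collect the known terms of each column as K = Σ(ρt)_known − 3.29 × (depth of known layers): K_1 = 50.96 − 3.29×18.2 = −8.918; K_2 = 59.79784 − 3.29×(1.4 + 21.48) = −15.47736.
Balance: K_1 − x×(3.29 − 2.91) = K_2, so x = (K_1 − K_2)/(3.29 − 2.91) = 6.55936/0.38 = 17.3 km.

17.3 km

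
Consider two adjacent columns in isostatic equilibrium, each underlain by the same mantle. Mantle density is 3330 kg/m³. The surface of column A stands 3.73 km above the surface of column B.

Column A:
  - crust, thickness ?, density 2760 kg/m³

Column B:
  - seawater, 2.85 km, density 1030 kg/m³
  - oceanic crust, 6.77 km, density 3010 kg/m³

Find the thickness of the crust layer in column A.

Take the compensation level at the base of the deeper column (depth z_c below the surface of column A) and equate Σ ρ_i t_i down to z_c; mantle fills any gap and the z_c terms cancel.
Column A: x×2760 + (z_c − 0 − x)×3330
Column B: 3.73×0 + 2.85×1030 + 6.77×3010 + (z_c − 3.73 − 9.62)×3330
The z_c×3330 term appears on both sides and cancels. Collect the known terms of each column as K = Σ(ρt)_known − 3330 × (depth of known layers): K_A = 0 − 3330×0 = 0; K_B = 23313.2 − 3330×(3.73 + 9.62) = −21142.3.
Balance: K_A − x×(3330 − 2760) = K_B, so x = (K_A − K_B)/(3330 − 2760) = 21142.3/570 = 37.1 km.

37.1 km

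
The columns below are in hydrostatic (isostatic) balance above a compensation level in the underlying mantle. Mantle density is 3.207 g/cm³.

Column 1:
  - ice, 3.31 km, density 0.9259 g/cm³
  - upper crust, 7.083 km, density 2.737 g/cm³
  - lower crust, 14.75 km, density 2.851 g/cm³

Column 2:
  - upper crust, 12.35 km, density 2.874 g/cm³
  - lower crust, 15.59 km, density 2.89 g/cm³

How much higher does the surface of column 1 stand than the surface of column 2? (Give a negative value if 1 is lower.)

For any compensation level in the mantle, the mantle terms cancel and isostasy reduces to e = (Σt_1 − Σt_2) − (Σ(ρt)_1 − Σ(ρt)_2) / ρ_m.
Σt_1 = 25.143 km; Σt_2 = 27.94 km; Σ(ρt)_1 = 64.50315; Σ(ρt)_2 = 80.549 (in km·g/cm³).
e = (25.143 − 27.94) − (64.50315 − 80.549) / 3.207 = 2.21 km.

2.21 km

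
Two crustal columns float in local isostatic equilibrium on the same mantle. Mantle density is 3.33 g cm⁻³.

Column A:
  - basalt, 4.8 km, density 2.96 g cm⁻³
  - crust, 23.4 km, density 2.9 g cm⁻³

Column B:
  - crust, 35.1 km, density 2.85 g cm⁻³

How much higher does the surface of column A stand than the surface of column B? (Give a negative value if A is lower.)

For any compensation level in the mantle, the mantle terms cancel and isostasy reduces to e = (Σt_A − Σt_B) − (Σ(ρt)_A − Σ(ρt)_B) / ρ_m.
Σt_A = 28.2 km; Σt_B = 35.1 km; Σ(ρt)_A = 82.068; Σ(ρt)_B = 100.035 (in km·g cm⁻³).
e = (28.2 − 35.1) − (82.068 − 100.035) / 3.33 = −1.5 km.

−1.5 km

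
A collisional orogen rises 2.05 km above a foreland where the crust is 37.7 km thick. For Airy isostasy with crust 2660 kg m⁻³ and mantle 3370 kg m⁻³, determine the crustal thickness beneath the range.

47.4 km

Root depth r = h ρ_c / (ρ_m − ρ_c) = 2.05 km × 2660 / 710 = 7.68 km.
Total thickness = T + h + r = 37.7 km + 2.05 km + 7.68 km = 47.4 km.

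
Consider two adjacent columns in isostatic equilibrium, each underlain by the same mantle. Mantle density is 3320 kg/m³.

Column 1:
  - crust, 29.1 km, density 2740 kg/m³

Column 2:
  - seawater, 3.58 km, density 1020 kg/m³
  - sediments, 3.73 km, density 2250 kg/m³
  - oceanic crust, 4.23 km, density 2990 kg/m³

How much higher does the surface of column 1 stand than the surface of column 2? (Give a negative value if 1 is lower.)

0.981 km

For any compensation level in the mantle, the mantle terms cancel and isostasy reduces to e = (Σt_1 − Σt_2) − (Σ(ρt)_1 − Σ(ρt)_2) / ρ_m.
Σt_1 = 29.1 km; Σt_2 = 11.54 km; Σ(ρt)_1 = 79734; Σ(ρt)_2 = 24691.8 (in km·kg/m³).
e = (29.1 − 11.54) − (79734 − 24691.8) / 3320 = 0.981 km.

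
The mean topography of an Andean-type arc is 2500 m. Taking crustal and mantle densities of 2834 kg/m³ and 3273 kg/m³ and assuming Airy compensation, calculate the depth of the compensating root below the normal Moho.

For local isostatic compensation: the weight of the topography is balanced by the buoyancy of the root, ρ_c h = (ρ_m − ρ_c) r.
r = h · ρ_c / (ρ_m − ρ_c) = 2500 m × 2834 / (3273 − 2834) = 16100 m.

16100 m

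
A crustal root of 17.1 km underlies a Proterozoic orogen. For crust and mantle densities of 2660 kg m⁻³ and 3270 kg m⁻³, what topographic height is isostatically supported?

Equating mass per unit area of the two columns: ρ_c h = (ρ_m − ρ_c) r.
h = r (ρ_m − ρ_c) / ρ_c = 17.1 km × (3270 − 2660) / 2660 = 3.92 km.

3.92 km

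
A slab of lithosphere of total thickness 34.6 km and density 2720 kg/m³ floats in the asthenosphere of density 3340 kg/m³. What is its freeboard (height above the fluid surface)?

Floating equilibrium: submerged depth d = t ρ_obj/ρ_fluid = 34.6 km × 2720/3340 = 28.18 km.
Freeboard = t − d = 34.6 km − 28.18 km = 6.42 km.

6.42 km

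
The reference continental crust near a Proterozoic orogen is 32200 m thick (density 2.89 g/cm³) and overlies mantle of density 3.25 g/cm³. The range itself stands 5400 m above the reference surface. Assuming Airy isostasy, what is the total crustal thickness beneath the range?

81000 m

Root depth r = h ρ_c / (ρ_m − ρ_c) = 5400 m × 2.89 / 0.36 = 43350 m.
Total thickness = T + h + r = 32200 m + 5400 m + 43350 m = 81000 m.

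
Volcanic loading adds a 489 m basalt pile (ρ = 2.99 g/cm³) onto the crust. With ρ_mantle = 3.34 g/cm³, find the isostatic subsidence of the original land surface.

438 m

Subaerial loading: s = t ρ_load / ρ_m.
s = 489 m × 2.99/3.34 = 438 m.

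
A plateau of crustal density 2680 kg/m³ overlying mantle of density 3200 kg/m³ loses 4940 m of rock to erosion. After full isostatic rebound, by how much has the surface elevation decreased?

803 m

Rebound u = e ρ_c/ρ_m = 4940 m × 2680/3200 = 4137 m.
Net surface drop = e − u = 4940 m − 4137 m = e (ρ_m − ρ_c)/ρ_m = 803 m.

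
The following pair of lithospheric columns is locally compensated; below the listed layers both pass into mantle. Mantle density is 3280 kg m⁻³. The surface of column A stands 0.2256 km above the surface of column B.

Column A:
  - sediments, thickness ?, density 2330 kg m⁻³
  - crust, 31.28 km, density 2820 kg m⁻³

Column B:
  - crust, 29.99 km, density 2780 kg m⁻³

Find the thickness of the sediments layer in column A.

Take the compensation level at the base of the deeper column (depth z_c below the surface of column A) and equate Σ ρ_i t_i down to z_c; mantle fills any gap and the z_c terms cancel.
Column A: x×2330 + 31.28×2820 + (z_c − 31.28 − x)×3280
Column B: 0.2256×0 + 29.99×2780 + (z_c − 0.2256 − 29.99)×3280
The z_c×3280 term appears on both sides and cancels. Collect the known terms of each column as K = Σ(ρt)_known − 3280 × (depth of known layers): K_A = 88209.6 − 3280×31.28 = −14388.8; K_B = 83372.2 − 3280×(0.2256 + 29.99) = −15734.968.
Balance: K_A − x×(3280 − 2330) = K_B, so x = (K_A − K_B)/(3280 − 2330) = 1346.17/950 = 1.42 km.

1.42 km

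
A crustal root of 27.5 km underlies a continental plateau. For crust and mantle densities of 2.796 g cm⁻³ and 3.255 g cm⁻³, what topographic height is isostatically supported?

4.51 km

Equating mass per unit area of the two columns: ρ_c h = (ρ_m − ρ_c) r.
h = r (ρ_m − ρ_c) / ρ_c = 27.5 km × (3.255 − 2.796) / 2.796 = 4.51 km.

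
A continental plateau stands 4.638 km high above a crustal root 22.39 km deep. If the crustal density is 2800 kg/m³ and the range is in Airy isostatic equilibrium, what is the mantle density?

3380 kg/m³

Airy balance: ρ_c h = (ρ_m − ρ_c) r → ρ_m = ρ_c (1 + h/r).
ρ_m = 2800 × (1 + 4.638 km/22.39 km) = 3380 kg/m³.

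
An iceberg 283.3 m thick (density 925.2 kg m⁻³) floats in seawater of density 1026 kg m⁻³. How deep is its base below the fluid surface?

Draft d = t ρ_obj/ρ_fluid = 283.3 m × 925.2/1026 = 255 m.

255 m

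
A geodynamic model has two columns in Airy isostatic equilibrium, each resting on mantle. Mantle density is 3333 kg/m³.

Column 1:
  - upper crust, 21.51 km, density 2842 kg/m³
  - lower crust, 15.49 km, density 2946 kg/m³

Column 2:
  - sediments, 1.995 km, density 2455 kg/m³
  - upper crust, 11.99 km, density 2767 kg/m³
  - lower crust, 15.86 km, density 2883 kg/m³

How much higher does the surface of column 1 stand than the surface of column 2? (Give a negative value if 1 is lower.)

For any compensation level in the mantle, the mantle terms cancel and isostasy reduces to e = (Σt_1 − Σt_2) − (Σ(ρt)_1 − Σ(ρt)_2) / ρ_m.
Σt_1 = 37 km; Σt_2 = 29.845 km; Σ(ρt)_1 = 106764.96; Σ(ρt)_2 = 83798.435 (in km·kg/m³).
e = (37 − 29.845) − (106764.96 − 83798.435) / 3333 = 0.264 km.

0.264 km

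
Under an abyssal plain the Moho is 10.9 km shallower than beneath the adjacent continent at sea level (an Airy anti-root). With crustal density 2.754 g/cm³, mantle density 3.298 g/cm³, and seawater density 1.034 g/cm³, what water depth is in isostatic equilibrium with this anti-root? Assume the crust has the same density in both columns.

Replacing a thickness d of crust by seawater at the top must be balanced by replacing crust with mantle at the base: d (ρ_c − ρ_w) = a (ρ_m − ρ_c).
d = a (ρ_m − ρ_c)/(ρ_c − ρ_w) = 10.9 km × 0.544/1.72 = 3.45 km.

3.45 km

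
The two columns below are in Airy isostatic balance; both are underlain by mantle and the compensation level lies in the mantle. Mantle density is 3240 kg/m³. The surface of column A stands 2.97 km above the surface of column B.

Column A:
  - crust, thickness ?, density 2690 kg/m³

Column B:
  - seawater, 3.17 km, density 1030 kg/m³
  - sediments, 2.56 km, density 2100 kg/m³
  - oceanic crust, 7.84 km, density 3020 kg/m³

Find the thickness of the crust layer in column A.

38.7 km

Take the compensation level at the base of the deeper column (depth z_c below the surface of column A) and equate Σ ρ_i t_i down to z_c; mantle fills any gap and the z_c terms cancel.
Column A: x×2690 + (z_c − 0 − x)×3240
Column B: 2.97×0 + 3.17×1030 + 2.56×2100 + 7.84×3020 + (z_c − 2.97 − 13.57)×3240
The z_c×3240 term appears on both sides and cancels. Collect the known terms of each column as K = Σ(ρt)_known − 3240 × (depth of known layers): K_A = 0 − 3240×0 = 0; K_B = 32317.9 − 3240×(2.97 + 13.57) = −21271.7.
Balance: K_A − x×(3240 − 2690) = K_B, so x = (K_A − K_B)/(3240 − 2690) = 21271.7/550 = 38.7 km.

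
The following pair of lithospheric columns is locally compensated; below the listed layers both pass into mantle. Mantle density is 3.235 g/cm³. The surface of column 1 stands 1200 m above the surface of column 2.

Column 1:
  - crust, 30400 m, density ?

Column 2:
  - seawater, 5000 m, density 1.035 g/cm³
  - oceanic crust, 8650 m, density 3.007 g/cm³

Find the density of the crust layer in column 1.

Take the compensation level at the base of the deeper column (depth z_c below the surface of column 1) and equate Σ ρ_i t_i down to z_c; mantle fills any gap and the z_c terms cancel.
Column 1: 30400×ρ + (z_c − 30400)×3.235
Column 2: 1200×0 + 5000×1.035 + 8650×3.007 + (z_c − 1200 − 13650)×3.235
The z_c×3.235 term appears on both sides and cancels. Collect the known terms of each column as K = Σ(ρt)_known − 3.235 × (depth of known layers): K_1 = 0 − 3.235×30400 = −98344; K_2 = 31185.55 − 3.235×(1200 + 13650) = −16854.2.
Balance: K_1 + 30400×ρ = K_2, so ρ = (K_2 − K_1)/30400 = 81489.8/30400 = 2.68 g/cm³.

2.68 g/cm³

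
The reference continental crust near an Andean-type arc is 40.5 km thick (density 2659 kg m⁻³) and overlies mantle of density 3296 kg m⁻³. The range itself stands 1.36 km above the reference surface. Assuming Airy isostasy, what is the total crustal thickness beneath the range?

Root depth r = h ρ_c / (ρ_m − ρ_c) = 1.36 km × 2659 / 637 = 5.677 km.
Total thickness = T + h + r = 40.5 km + 1.36 km + 5.677 km = 47.5 km.

47.5 km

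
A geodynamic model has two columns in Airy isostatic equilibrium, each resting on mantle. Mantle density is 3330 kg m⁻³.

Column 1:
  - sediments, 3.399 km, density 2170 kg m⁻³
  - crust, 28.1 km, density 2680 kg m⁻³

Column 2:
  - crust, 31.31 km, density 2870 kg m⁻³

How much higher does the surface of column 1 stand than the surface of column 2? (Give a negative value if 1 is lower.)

2.34 km

For any compensation level in the mantle, the mantle terms cancel and isostasy reduces to e = (Σt_1 − Σt_2) − (Σ(ρt)_1 − Σ(ρt)_2) / ρ_m.
Σt_1 = 31.499 km; Σt_2 = 31.31 km; Σ(ρt)_1 = 82683.83; Σ(ρt)_2 = 89859.7 (in km·kg m⁻³).
e = (31.499 − 31.31) − (82683.83 − 89859.7) / 3330 = 2.34 km.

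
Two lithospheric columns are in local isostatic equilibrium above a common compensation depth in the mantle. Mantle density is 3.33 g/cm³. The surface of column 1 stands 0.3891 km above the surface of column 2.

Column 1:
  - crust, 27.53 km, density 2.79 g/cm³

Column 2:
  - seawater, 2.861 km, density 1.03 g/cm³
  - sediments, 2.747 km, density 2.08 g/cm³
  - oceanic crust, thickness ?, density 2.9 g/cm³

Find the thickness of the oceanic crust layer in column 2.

8.27 km

Take the compensation level at the base of the deeper column (depth z_c below the surface of column 1) and equate Σ ρ_i t_i down to z_c; mantle fills any gap and the z_c terms cancel.
Column 1: 27.53×2.79 + (z_c − 27.53)×3.33
Column 2: 0.3891×0 + 2.861×1.03 + 2.747×2.08 + x×2.9 + (z_c − 0.3891 − 5.608 − x)×3.33
The z_c×3.33 term appears on both sides and cancels. Collect the known terms of each column as K = Σ(ρt)_known − 3.33 × (depth of known layers): K_1 = 76.8087 − 3.33×27.53 = −14.8662; K_2 = 8.66059 − 3.33×(0.3891 + 5.608) = −11.309753.
Balance: K_1 = K_2 − x×(3.33 − 2.9), so x = (K_2 − K_1)/(3.33 − 2.9) = 3.55645/0.43 = 8.27 km.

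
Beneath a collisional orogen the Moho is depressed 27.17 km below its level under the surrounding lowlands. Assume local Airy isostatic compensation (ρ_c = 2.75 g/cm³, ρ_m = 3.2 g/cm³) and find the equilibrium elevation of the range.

4.45 km

For local isostatic compensation: ρ_c h = (ρ_m − ρ_c) r.
h = r (ρ_m − ρ_c) / ρ_c = 27.17 km × (3.2 − 2.75) / 2.75 = 4.45 km.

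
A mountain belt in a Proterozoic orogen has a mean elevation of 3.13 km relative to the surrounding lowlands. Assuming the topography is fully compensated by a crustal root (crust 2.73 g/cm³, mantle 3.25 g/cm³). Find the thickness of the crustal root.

For local isostatic compensation: the weight of the topography is balanced by the buoyancy of the root, ρ_c h = (ρ_m − ρ_c) r.
r = h · ρ_c / (ρ_m − ρ_c) = 3.13 km × 2.73 / (3.25 − 2.73) = 16.4 km.

16.4 km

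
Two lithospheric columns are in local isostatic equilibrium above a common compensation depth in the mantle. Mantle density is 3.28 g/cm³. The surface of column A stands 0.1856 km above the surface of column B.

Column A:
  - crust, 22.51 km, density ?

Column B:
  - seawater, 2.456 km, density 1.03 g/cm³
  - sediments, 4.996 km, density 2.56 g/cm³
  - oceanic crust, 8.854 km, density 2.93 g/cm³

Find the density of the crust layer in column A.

2.71 g/cm³

Take the compensation level at the base of the deeper column (depth z_c below the surface of column A) and equate Σ ρ_i t_i down to z_c; mantle fills any gap and the z_c terms cancel.
Column A: 22.51×ρ + (z_c − 22.51)×3.28
Column B: 0.1856×0 + 2.456×1.03 + 4.996×2.56 + 8.854×2.93 + (z_c − 0.1856 − 16.306)×3.28
The z_c×3.28 term appears on both sides and cancels. Collect the known terms of each column as K = Σ(ρt)_known − 3.28 × (depth of known layers): K_A = 0 − 3.28×22.51 = −73.8328; K_B = 41.26166 − 3.28×(0.1856 + 16.306) = −12.830788.
Balance: K_A + 22.51×ρ = K_B, so ρ = (K_B − K_A)/22.51 = 61.002/22.51 = 2.71 g/cm³.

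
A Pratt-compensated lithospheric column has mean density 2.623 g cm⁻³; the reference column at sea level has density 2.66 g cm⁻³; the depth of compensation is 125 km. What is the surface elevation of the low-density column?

1.76 km

ρ_ref D = ρ (D + h) → h = D (ρ_ref − ρ)/ρ.
h = 125 km × (2.66 − 2.623)/2.623 = 1.76 km.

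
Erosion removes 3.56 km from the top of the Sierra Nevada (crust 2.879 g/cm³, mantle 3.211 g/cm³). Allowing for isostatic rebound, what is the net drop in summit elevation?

0.368 km

Rebound u = e ρ_c/ρ_m = 3.56 km × 2.879/3.211 = 3.192 km.
Net surface drop = e − u = 3.56 km − 3.192 km = e (ρ_m − ρ_c)/ρ_m = 0.368 km.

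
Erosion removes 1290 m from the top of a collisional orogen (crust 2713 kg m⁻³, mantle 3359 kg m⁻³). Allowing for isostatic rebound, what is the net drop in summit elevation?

248 m

Rebound u = e ρ_c/ρ_m = 1290 m × 2713/3359 = 1042 m.
Net surface drop = e − u = 1290 m − 1042 m = e (ρ_m − ρ_c)/ρ_m = 248 m.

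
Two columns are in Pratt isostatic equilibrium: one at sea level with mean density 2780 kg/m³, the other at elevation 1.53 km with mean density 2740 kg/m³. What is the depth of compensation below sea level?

ρ_ref D = ρ (D + h) → D (ρ_ref − ρ) = ρ h.
D = ρ h/(ρ_ref − ρ) = 2740 × 1.53 km/(2780 − 2740) = 105 km.

105 km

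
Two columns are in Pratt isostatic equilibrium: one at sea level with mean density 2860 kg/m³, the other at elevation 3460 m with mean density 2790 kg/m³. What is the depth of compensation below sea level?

ρ_ref D = ρ (D + h) → D (ρ_ref − ρ) = ρ h.
D = ρ h/(ρ_ref − ρ) = 2790 × 3460 m/(2860 − 2790) = 138000 m.

138000 m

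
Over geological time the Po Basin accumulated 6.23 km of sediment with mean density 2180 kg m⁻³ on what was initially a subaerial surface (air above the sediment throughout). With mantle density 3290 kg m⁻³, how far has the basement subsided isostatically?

Subaerial load: s = t ρ_sed / ρ_m = 6.23 km × 2180/3290 = 4.13 km.

4.13 km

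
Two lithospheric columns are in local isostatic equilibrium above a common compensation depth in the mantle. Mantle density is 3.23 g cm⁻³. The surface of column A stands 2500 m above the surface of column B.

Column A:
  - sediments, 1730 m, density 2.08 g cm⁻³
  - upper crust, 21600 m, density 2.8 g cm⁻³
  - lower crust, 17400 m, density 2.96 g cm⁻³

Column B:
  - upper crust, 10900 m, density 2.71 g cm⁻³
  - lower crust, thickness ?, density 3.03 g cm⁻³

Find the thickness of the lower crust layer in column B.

11200 m

Take the compensation level at the base of the deeper column (depth z_c below the surface of column A) and equate Σ ρ_i t_i down to z_c; mantle fills any gap and the z_c terms cancel.
Column A: 1730×2.08 + 21600×2.8 + 17400×2.96 + (z_c − 40730)×3.23
Column B: 2500×0 + 10900×2.71 + x×3.03 + (z_c − 2500 − 10900 − x)×3.23
The z_c×3.23 term appears on both sides and cancels. Collect the known terms of each column as K = Σ(ρt)_known − 3.23 × (depth of known layers): K_A = 115582.4 − 3.23×40730 = −15975.5; K_B = 29539 − 3.23×(2500 + 10900) = −13743.
Balance: K_A = K_B − x×(3.23 − 3.03), so x = (K_B − K_A)/(3.23 − 3.03) = 2232.5/0.2 = 11200 m.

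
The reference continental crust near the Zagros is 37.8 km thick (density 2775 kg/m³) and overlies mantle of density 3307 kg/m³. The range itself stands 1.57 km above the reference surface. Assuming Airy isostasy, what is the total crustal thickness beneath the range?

Root depth r = h ρ_c / (ρ_m − ρ_c) = 1.57 km × 2775 / 532 = 8.189 km.
Total thickness = T + h + r = 37.8 km + 1.57 km + 8.189 km = 47.6 km.

47.6 km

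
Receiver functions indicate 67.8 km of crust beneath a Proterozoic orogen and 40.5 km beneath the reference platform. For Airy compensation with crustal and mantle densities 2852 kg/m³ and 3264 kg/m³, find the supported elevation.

3.45 km

Excess crust Δ = 67.8 km − 40.5 km = 27.3 km, split between elevation h and root r with h + r = Δ.
Airy balance ρ_c h = (ρ_m − ρ_c) r gives r = h ρ_c/(ρ_m − ρ_c), so h (1 + ρ_c/(ρ_m − ρ_c)) = Δ, i.e. h = Δ (ρ_m − ρ_c)/ρ_m.
h = 27.3 km × 412/3264 = 3.45 km.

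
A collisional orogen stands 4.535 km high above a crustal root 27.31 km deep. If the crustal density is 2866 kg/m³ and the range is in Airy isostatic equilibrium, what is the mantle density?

Airy balance: ρ_c h = (ρ_m − ρ_c) r → ρ_m = ρ_c (1 + h/r).
ρ_m = 2866 × (1 + 4.535 km/27.31 km) = 3340 kg/m³.

3340 kg/m³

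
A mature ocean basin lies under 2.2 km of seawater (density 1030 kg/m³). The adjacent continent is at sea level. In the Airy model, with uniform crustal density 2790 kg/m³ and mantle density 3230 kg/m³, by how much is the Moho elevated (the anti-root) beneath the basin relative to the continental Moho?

By Archimedes' principle applied to the lithosphere: replacing crust with seawater at the top is compensated by replacing crust with mantle at the base: d (ρ_c − ρ_w) = a (ρ_m − ρ_c).
a = d (ρ_c − ρ_w)/(ρ_m − ρ_c) = 2.2 km × 1760/440 = 8.8 km.

8.8 km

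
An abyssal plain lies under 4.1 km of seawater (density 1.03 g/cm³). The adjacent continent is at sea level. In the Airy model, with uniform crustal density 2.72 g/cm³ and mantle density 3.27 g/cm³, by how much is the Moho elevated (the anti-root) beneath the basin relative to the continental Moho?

12.6 km

In Airy isostatic equilibrium: replacing crust with seawater at the top is compensated by replacing crust with mantle at the base: d (ρ_c − ρ_w) = a (ρ_m − ρ_c).
a = d (ρ_c − ρ_w)/(ρ_m − ρ_c) = 4.1 km × 1.69/0.55 = 12.6 km.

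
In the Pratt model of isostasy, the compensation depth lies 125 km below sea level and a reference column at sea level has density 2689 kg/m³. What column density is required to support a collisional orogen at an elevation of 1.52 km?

Pratt balance: ρ_ref D = ρ (D + h).
ρ = ρ_ref D/(D + h) = 2689 × 125 km/(125 km + 1.52 km) = 2660 kg/m³.

2660 kg/m³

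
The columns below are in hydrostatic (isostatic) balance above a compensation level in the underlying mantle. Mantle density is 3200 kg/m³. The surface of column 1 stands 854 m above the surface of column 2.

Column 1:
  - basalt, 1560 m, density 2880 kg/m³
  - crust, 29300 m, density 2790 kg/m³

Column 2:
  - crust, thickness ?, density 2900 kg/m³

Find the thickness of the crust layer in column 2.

32600 m

Take the compensation level at the base of the deeper column (depth z_c below the surface of column 1) and equate Σ ρ_i t_i down to z_c; mantle fills any gap and the z_c terms cancel.
Column 1: 1560×2880 + 29300×2790 + (z_c − 30860)×3200
Column 2: 854×0 + x×2900 + (z_c − 854 − 0 − x)×3200
The z_c×3200 term appears on both sides and cancels. Collect the known terms of each column as K = Σ(ρt)_known − 3200 × (depth of known layers): K_1 = 86239800 − 3200×30860 = −12512200; K_2 = 0 − 3200×(854 + 0) = −2732800.
Balance: K_1 = K_2 − x×(3200 − 2900), so x = (K_2 − K_1)/(3200 − 2900) = 9779400/300 = 32600 m.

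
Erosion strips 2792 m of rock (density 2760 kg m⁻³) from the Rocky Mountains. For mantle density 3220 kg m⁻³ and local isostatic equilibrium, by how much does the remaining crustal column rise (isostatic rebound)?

2390 m

Unloading: uplift u = e ρ_c/ρ_m = 2792 m × 2760/3220 = 2390 m.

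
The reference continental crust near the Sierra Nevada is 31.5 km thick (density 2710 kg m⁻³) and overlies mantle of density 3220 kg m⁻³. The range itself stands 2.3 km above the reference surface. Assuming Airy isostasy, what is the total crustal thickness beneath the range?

Root depth r = h ρ_c / (ρ_m − ρ_c) = 2.3 km × 2710 / 510 = 12.22 km.
Total thickness = T + h + r = 31.5 km + 2.3 km + 12.22 km = 46 km.

46 km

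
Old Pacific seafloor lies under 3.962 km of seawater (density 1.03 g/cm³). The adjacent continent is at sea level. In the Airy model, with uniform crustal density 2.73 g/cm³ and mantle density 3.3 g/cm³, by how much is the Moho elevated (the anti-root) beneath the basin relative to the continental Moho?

Equating mass per unit area of the two columns: replacing crust with seawater at the top is compensated by replacing crust with mantle at the base: d (ρ_c − ρ_w) = a (ρ_m − ρ_c).
a = d (ρ_c − ρ_w)/(ρ_m − ρ_c) = 3.962 km × 1.7/0.57 = 11.8 km.

11.8 km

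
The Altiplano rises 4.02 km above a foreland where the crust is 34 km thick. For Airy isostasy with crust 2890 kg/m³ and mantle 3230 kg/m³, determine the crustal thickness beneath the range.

Root depth r = h ρ_c / (ρ_m − ρ_c) = 4.02 km × 2890 / 340 = 34.17 km.
Total thickness = T + h + r = 34 km + 4.02 km + 34.17 km = 72.2 km.

72.2 km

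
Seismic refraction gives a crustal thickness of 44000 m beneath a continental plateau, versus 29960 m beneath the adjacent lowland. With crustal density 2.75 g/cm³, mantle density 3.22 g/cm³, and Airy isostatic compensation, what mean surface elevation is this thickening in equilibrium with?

Excess crust Δ = 44000 m − 29960 m = 14040 m, split between elevation h and root r with h + r = Δ.
Airy balance ρ_c h = (ρ_m − ρ_c) r gives r = h ρ_c/(ρ_m − ρ_c), so h (1 + ρ_c/(ρ_m − ρ_c)) = Δ, i.e. h = Δ (ρ_m − ρ_c)/ρ_m.
h = 14040 m × 0.47/3.22 = 2050 m.

2050 m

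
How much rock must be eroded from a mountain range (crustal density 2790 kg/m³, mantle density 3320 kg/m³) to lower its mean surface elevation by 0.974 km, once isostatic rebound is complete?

6.1 km

Net drop Δ = e − u = e − e ρ_c/ρ_m = e (ρ_m − ρ_c)/ρ_m.
e = Δ ρ_m/(ρ_m − ρ_c) = 0.974 km × 3320/530 = 6.1 km.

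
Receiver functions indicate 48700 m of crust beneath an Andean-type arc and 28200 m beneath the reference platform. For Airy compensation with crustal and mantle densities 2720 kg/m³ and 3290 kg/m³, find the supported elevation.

Excess crust Δ = 48700 m − 28200 m = 20500 m, split between elevation h and root r with h + r = Δ.
Airy balance ρ_c h = (ρ_m − ρ_c) r gives r = h ρ_c/(ρ_m − ρ_c), so h (1 + ρ_c/(ρ_m − ρ_c)) = Δ, i.e. h = Δ (ρ_m − ρ_c)/ρ_m.
h = 20500 m × 570/3290 = 3550 m.

3550 m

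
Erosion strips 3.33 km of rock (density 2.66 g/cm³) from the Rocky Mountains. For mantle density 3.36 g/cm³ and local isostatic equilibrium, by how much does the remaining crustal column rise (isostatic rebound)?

Unloading: uplift u = e ρ_c/ρ_m = 3.33 km × 2.66/3.36 = 2.64 km.

2.64 km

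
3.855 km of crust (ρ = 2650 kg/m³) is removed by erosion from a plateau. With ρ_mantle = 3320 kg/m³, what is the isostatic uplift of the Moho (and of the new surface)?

3.08 km

Unloading: uplift u = e ρ_c/ρ_m = 3.855 km × 2650/3320 = 3.08 km.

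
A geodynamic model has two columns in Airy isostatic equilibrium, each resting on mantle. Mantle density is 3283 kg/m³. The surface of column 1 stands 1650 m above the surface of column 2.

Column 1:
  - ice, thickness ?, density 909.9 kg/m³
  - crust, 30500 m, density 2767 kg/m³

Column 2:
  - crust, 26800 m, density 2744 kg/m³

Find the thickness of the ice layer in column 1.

Take the compensation level at the base of the deeper column (depth z_c below the surface of column 1) and equate Σ ρ_i t_i down to z_c; mantle fills any gap and the z_c terms cancel.
Column 1: x×909.9 + 30500×2767 + (z_c − 30500 − x)×3283
Column 2: 1650×0 + 26800×2744 + (z_c − 1650 − 26800)×3283
The z_c×3283 term appears on both sides and cancels. Collect the known terms of each column as K = Σ(ρt)_known − 3283 × (depth of known layers): K_1 = 84393500 − 3283×30500 = −15738000; K_2 = 73539200 − 3283×(1650 + 26800) = −19862150.
Balance: K_1 − x×(3283 − 909.9) = K_2, so x = (K_1 − K_2)/(3283 − 909.9) = 4124150/2373.1 = 1740 m.

1740 m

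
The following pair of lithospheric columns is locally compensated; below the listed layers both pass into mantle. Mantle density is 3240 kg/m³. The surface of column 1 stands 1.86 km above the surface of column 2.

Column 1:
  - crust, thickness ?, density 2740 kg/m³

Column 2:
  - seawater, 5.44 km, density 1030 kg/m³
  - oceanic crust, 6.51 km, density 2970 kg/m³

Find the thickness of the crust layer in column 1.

Take the compensation level at the base of the deeper column (depth z_c below the surface of column 1) and equate Σ ρ_i t_i down to z_c; mantle fills any gap and the z_c terms cancel.
Column 1: x×2740 + (z_c − 0 − x)×3240
Column 2: 1.86×0 + 5.44×1030 + 6.51×2970 + (z_c − 1.86 − 11.95)×3240
The z_c×3240 term appears on both sides and cancels. Collect the known terms of each column as K = Σ(ρt)_known − 3240 × (depth of known layers): K_1 = 0 − 3240×0 = 0; K_2 = 24937.9 − 3240×(1.86 + 11.95) = −19806.5.
Balance: K_1 − x×(3240 − 2740) = K_2, so x = (K_1 − K_2)/(3240 − 2740) = 19806.5/500 = 39.6 km.

39.6 km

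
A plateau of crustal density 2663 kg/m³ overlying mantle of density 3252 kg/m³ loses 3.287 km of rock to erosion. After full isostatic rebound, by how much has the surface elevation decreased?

0.595 km

Rebound u = e ρ_c/ρ_m = 3.287 km × 2663/3252 = 2.692 km.
Net surface drop = e − u = 3.287 km − 2.692 km = e (ρ_m − ρ_c)/ρ_m = 0.595 km.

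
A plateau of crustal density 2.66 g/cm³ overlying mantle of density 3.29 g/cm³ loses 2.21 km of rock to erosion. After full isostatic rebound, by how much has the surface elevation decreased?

Rebound u = e ρ_c/ρ_m = 2.21 km × 2.66/3.29 = 1.787 km.
Net surface drop = e − u = 2.21 km − 1.787 km = e (ρ_m − ρ_c)/ρ_m = 0.423 km.

0.423 km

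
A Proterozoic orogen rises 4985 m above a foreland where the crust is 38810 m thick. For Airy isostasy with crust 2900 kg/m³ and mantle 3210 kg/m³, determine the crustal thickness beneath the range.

Root depth r = h ρ_c / (ρ_m − ρ_c) = 4985 m × 2900 / 310 = 46630 m.
Total thickness = T + h + r = 38810 m + 4985 m + 46630 m = 90400 m.

90400 m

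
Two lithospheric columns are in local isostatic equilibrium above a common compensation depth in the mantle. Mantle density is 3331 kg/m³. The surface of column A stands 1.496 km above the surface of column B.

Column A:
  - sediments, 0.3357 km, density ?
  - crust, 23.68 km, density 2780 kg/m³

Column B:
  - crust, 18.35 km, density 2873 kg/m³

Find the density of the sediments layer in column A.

2320 kg/m³

Take the compensation level at the base of the deeper column (depth z_c below the surface of column A) and equate Σ ρ_i t_i down to z_c; mantle fills any gap and the z_c terms cancel.
Column A: 0.3357×ρ + 23.68×2780 + (z_c − 24.0157)×3331
Column B: 1.496×0 + 18.35×2873 + (z_c − 1.496 − 18.35)×3331
The z_c×3331 term appears on both sides and cancels. Collect the known terms of each column as K = Σ(ρt)_known − 3331 × (depth of known layers): K_A = 65830.4 − 3331×24.0157 = −14165.8967; K_B = 52719.55 − 3331×(1.496 + 18.35) = −13387.476.
Balance: K_A + 0.3357×ρ = K_B, so ρ = (K_B − K_A)/0.3357 = 778.421/0.3357 = 2320 kg/m³.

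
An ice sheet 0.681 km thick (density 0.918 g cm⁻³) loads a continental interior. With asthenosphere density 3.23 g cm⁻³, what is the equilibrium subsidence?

0.194 km

In Airy isostatic equilibrium: the ice load ρ_ice t is balanced by mantle displaced below, ρ_m s.
s = t ρ_ice / ρ_m = 0.681 km × 0.918/3.23 = 0.194 km.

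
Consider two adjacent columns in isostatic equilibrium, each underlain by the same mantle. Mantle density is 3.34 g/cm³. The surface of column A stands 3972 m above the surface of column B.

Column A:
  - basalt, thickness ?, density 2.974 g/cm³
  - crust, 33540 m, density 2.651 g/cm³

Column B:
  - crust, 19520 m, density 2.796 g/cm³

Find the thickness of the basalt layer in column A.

Take the compensation level at the base of the deeper column (depth z_c below the surface of column A) and equate Σ ρ_i t_i down to z_c; mantle fills any gap and the z_c terms cancel.
Column A: x×2.974 + 33540×2.651 + (z_c − 33540 − x)×3.34
Column B: 3972×0 + 19520×2.796 + (z_c − 3972 − 19520)×3.34
The z_c×3.34 term appears on both sides and cancels. Collect the known terms of each column as K = Σ(ρt)_known − 3.34 × (depth of known layers): K_A = 88914.54 − 3.34×33540 = −23109.06; K_B = 54577.92 − 3.34×(3972 + 19520) = −23885.36.
Balance: K_A − x×(3.34 − 2.974) = K_B, so x = (K_A − K_B)/(3.34 − 2.974) = 776.3/0.366 = 2120 m.

2120 m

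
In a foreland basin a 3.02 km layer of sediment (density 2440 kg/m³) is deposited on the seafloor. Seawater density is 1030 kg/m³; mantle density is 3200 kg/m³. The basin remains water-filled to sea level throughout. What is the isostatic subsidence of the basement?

1.96 km

Submarine loading: the sediment displaces seawater, and the subsidence is in turn flooded, so s (ρ_m − ρ_w) = t (ρ_sed − ρ_w).
s = 3.02 km × (2440 − 1030) / (3200 − 1030) = 1.96 km.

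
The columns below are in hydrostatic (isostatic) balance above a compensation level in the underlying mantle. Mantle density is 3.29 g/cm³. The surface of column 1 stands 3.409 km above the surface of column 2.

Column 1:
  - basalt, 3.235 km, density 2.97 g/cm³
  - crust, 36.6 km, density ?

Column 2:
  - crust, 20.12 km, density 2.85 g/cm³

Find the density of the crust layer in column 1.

Take the compensation level at the base of the deeper column (depth z_c below the surface of column 1) and equate Σ ρ_i t_i down to z_c; mantle fills any gap and the z_c terms cancel.
Column 1: 3.235×2.97 + 36.6×ρ + (z_c − 39.835)×3.29
Column 2: 3.409×0 + 20.12×2.85 + (z_c − 3.409 − 20.12)×3.29
The z_c×3.29 term appears on both sides and cancels. Collect the known terms of each column as K = Σ(ρt)_known − 3.29 × (depth of known layers): K_1 = 9.60795 − 3.29×39.835 = −121.4492; K_2 = 57.342 − 3.29×(3.409 + 20.12) = −20.06841.
Balance: K_1 + 36.6×ρ = K_2, so ρ = (K_2 − K_1)/36.6 = 101.381/36.6 = 2.77 g/cm³.

2.77 g/cm³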